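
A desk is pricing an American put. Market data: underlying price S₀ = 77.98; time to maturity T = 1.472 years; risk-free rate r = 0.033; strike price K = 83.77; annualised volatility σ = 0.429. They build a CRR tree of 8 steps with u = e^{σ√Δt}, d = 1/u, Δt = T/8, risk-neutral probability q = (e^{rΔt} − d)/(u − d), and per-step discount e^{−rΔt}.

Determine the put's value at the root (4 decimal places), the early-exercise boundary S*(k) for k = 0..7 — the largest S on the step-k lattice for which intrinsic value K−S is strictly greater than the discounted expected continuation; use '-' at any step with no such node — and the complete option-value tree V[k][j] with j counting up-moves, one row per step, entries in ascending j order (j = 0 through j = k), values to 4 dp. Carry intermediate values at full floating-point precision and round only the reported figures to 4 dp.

Δt=0.18400, u=1.20204, d=0.83192, q=0.47058, disc=e^(-rΔt)=0.99395
k=8 terminal: V=max(K-S,0) → 65.8792 57.9195 46.4186 29.8009 5.7900 0.0000 0.0000 0.0000 0.0000
k=7: j=0 S=21.5055 intr=62.2645 cont=61.7574 V=62.2645[EX]; j=1 S=31.0733 intr=52.6967 cont=52.1896 V=52.6967[EX]; j=2 S=44.8979 intr=38.8721 cont=38.3650 V=38.8721[EX]; j=3 S=64.8730 intr=18.8970 cont=18.3899 V=18.8970[EX]; j=4 S=93.7351 intr=0.0000 cont=3.0468 V=3.0468[hold]; j=5 S=135.4380 intr=0.0000 cont=0.0000 V=0.0000[hold]; j=6 S=195.6945 intr=0.0000 cont=0.0000 V=0.0000[hold]; j=7 S=282.7593 intr=0.0000 cont=0.0000 V=0.0000[hold]  S*(7)=64.8730
k=6: j=0 S=25.8505 intr=57.9195 cont=57.4124 V=57.9195[EX]; j=1 S=37.3514 intr=46.4186 cont=45.9115 V=46.4186[EX]; j=2 S=53.9691 intr=29.8009 cont=29.2938 V=29.8009[EX]; j=3 S=77.9800 intr=5.7900 cont=11.3690 V=11.3690[hold]; j=4 S=112.6734 intr=0.0000 cont=1.6033 V=1.6033[hold]; j=5 S=162.8019 intr=0.0000 cont=0.0000 V=0.0000[hold]; j=6 S=235.2327 intr=0.0000 cont=0.0000 V=0.0000[hold]  S*(6)=53.9691
k=5: j=0 S=31.0733 intr=52.6967 cont=52.1896 V=52.6967[EX]; j=1 S=44.8979 intr=38.8721 cont=38.3650 V=38.8721[EX]; j=2 S=64.8730 intr=18.8970 cont=20.9993 V=20.9993[hold]; j=3 S=93.7351 intr=0.0000 cont=6.7324 V=6.7324[hold]; j=4 S=135.4380 intr=0.0000 cont=0.8437 V=0.8437[hold]; j=5 S=195.6945 intr=0.0000 cont=0.0000 V=0.0000[hold]  S*(5)=44.8979
k=4: j=0 S=37.3514 intr=46.4186 cont=45.9115 V=46.4186[EX]; j=1 S=53.9691 intr=29.8009 cont=30.2771 V=30.2771[hold]; j=2 S=77.9800 intr=5.7900 cont=14.1991 V=14.1991[hold]; j=3 S=112.6734 intr=0.0000 cont=3.9373 V=3.9373[hold]; j=4 S=162.8019 intr=0.0000 cont=0.4439 V=0.4439[hold]  S*(4)=37.3514
k=3: j=0 S=44.8979 intr=38.8721 cont=38.5877 V=38.8721[EX]; j=1 S=64.8730 intr=18.8970 cont=22.5737 V=22.5737[hold]; j=2 S=93.7351 intr=0.0000 cont=9.3134 V=9.3134[hold]; j=3 S=135.4380 intr=0.0000 cont=2.2795 V=2.2795[hold]  S*(3)=44.8979
k=2: j=0 S=53.9691 intr=29.8009 cont=31.0135 V=31.0135[hold]; j=1 S=77.9800 intr=5.7900 cont=16.2348 V=16.2348[hold]; j=2 S=112.6734 intr=0.0000 cont=5.9671 V=5.9671[hold]  S*(2)=-
k=1: j=0 S=64.8730 intr=18.8970 cont=23.9133 V=23.9133[hold]; j=1 S=93.7351 intr=0.0000 cont=11.3340 V=11.3340[hold]  S*(1)=-
k=0: j=0 S=77.9800 intr=5.7900 cont=17.8848 V=17.8848[hold]  S*(0)=-

price = 17.8848
boundary = - - - 44.8979 37.3514 44.8979 53.9691 64.8730
tree:
17.8848
23.9133 11.3340
31.0135 16.2348 5.9671
38.8721 22.5737 9.3134 2.2795
46.4186 30.2771 14.1991 3.9373 0.4439
52.6967 38.8721 20.9993 6.7324 0.8437 0.0000
57.9195 46.4186 29.8009 11.3690 1.6033 0.0000 0.0000
62.2645 52.6967 38.8721 18.8970 3.0468 0.0000 0.0000 0.0000
65.8792 57.9195 46.4186 29.8009 5.7900 0.0000 0.0000 0.0000 0.0000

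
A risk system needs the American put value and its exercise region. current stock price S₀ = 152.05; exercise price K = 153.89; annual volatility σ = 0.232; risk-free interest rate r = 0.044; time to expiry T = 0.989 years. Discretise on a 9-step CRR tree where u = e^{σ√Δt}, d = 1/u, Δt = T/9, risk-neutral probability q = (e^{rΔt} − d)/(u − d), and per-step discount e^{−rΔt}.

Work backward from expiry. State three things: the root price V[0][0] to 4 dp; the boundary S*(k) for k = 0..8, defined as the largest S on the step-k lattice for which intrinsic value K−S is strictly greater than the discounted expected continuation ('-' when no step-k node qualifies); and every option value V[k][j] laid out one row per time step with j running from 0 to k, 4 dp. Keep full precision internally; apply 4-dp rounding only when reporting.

price = 12.5267
boundary = - - - 120.7218 111.7855 120.7218 111.7855 120.7218 130.3725
tree:
12.5267
17.8699 7.5579
24.7464 11.4916 3.8840
33.1682 16.9619 6.3920 1.5329
42.1045 24.1892 10.2412 2.7876 0.3528
50.3793 33.1682 15.8690 4.9796 0.7269 0.0000
58.0415 42.1045 23.5705 8.6863 1.4975 0.0000 0.0000
65.1366 50.3793 33.1682 14.6554 3.0852 0.0000 0.0000 0.0000
71.7065 58.0415 42.1045 23.5175 6.3563 0.0000 0.0000 0.0000 0.0000
77.7900 65.1366 50.3793 33.1682 13.0953 0.0000 0.0000 0.0000 0.0000 0.0000

Δt=0.10989  u=1.07994  d=0.92598  q=0.51226  discount=0.99518
step 9 (expiry): payoffs max(K−S,0) = 77.7900 65.1366 50.3793 33.1682 13.0953 0.0000 0.0000 0.0000 0.0000 0.0000
step 8: (k=8,j=0): S=82.1835, (K−S)⁺=71.7065, hold=70.9642 ⇒ V=71.7065 exercise | (k=8,j=1): S=95.8485, (K−S)⁺=58.0415, hold=57.2993 ⇒ V=58.0415 exercise | (k=8,j=2): S=111.7855, (K−S)⁺=42.1045, hold=41.3622 ⇒ V=42.1045 exercise | (k=8,j=3): S=130.3725, (K−S)⁺=23.5175, hold=22.7752 ⇒ V=23.5175 exercise | (k=8,j=4): S=152.0500, (K−S)⁺=1.8400, hold=6.3563 ⇒ V=6.3563 continue | (k=8,j=5): S=177.3319, (K−S)⁺=0.0000, hold=0.0000 ⇒ V=0.0000 continue | (k=8,j=6): S=206.8175, (K−S)⁺=0.0000, hold=0.0000 ⇒ V=0.0000 continue | (k=8,j=7): S=241.2058, (K−S)⁺=0.0000, hold=0.0000 ⇒ V=0.0000 continue | (k=8,j=8): S=281.3119, (K−S)⁺=0.0000, hold=0.0000 ⇒ V=0.0000 continue  boundary S*=130.3725
step 7: (k=7,j=0): S=88.7534, (K−S)⁺=65.1366, hold=64.3943 ⇒ V=65.1366 exercise | (k=7,j=1): S=103.5107, (K−S)⁺=50.3793, hold=49.6370 ⇒ V=50.3793 exercise | (k=7,j=2): S=120.7218, (K−S)⁺=33.1682, hold=32.4259 ⇒ V=33.1682 exercise | (k=7,j=3): S=140.7947, (K−S)⁺=13.0953, hold=14.6554 ⇒ V=14.6554 continue | (k=7,j=4): S=164.2051, (K−S)⁺=0.0000, hold=3.0852 ⇒ V=3.0852 continue | (k=7,j=5): S=191.5081, (K−S)⁺=0.0000, hold=0.0000 ⇒ V=0.0000 continue | (k=7,j=6): S=223.3508, (K−S)⁺=0.0000, hold=0.0000 ⇒ V=0.0000 continue | (k=7,j=7): S=260.4881, (K−S)⁺=0.0000, hold=0.0000 ⇒ V=0.0000 continue  boundary S*=120.7218
step 6: (k=6,j=0): S=95.8485, (K−S)⁺=58.0415, hold=57.2993 ⇒ V=58.0415 exercise | (k=6,j=1): S=111.7855, (K−S)⁺=42.1045, hold=41.3622 ⇒ V=42.1045 exercise | (k=6,j=2): S=130.3725, (K−S)⁺=23.5175, hold=23.5705 ⇒ V=23.5705 continue | (k=6,j=3): S=152.0500, (K−S)⁺=1.8400, hold=8.6863 ⇒ V=8.6863 continue | (k=6,j=4): S=177.3319, (K−S)⁺=0.0000, hold=1.4975 ⇒ V=1.4975 continue | (k=6,j=5): S=206.8175, (K−S)⁺=0.0000, hold=0.0000 ⇒ V=0.0000 continue | (k=6,j=6): S=241.2058, (K−S)⁺=0.0000, hold=0.0000 ⇒ V=0.0000 continue  boundary S*=111.7855
step 5: (k=5,j=0): S=103.5107, (K−S)⁺=50.3793, hold=49.6370 ⇒ V=50.3793 exercise | (k=5,j=1): S=120.7218, (K−S)⁺=33.1682, hold=32.4529 ⇒ V=33.1682 exercise | (k=5,j=2): S=140.7947, (K−S)⁺=13.0953, hold=15.8690 ⇒ V=15.8690 continue | (k=5,j=3): S=164.2051, (K−S)⁺=0.0000, hold=4.9796 ⇒ V=4.9796 continue | (k=5,j=4): S=191.5081, (K−S)⁺=0.0000, hold=0.7269 ⇒ V=0.7269 continue | (k=5,j=5): S=223.3508, (K−S)⁺=0.0000, hold=0.0000 ⇒ V=0.0000 continue  boundary S*=120.7218
step 4: (k=4,j=0): S=111.7855, (K−S)⁺=42.1045, hold=41.3622 ⇒ V=42.1045 exercise | (k=4,j=1): S=130.3725, (K−S)⁺=23.5175, hold=24.1892 ⇒ V=24.1892 continue | (k=4,j=2): S=152.0500, (K−S)⁺=1.8400, hold=10.2412 ⇒ V=10.2412 continue | (k=4,j=3): S=177.3319, (K−S)⁺=0.0000, hold=2.7876 ⇒ V=2.7876 continue | (k=4,j=4): S=206.8175, (K−S)⁺=0.0000, hold=0.3528 ⇒ V=0.3528 continue  boundary S*=111.7855
step 3: (k=3,j=0): S=120.7218, (K−S)⁺=33.1682, hold=32.7683 ⇒ V=33.1682 exercise | (k=3,j=1): S=140.7947, (K−S)⁺=13.0953, hold=16.9619 ⇒ V=16.9619 continue | (k=3,j=2): S=164.2051, (K−S)⁺=0.0000, hold=6.3920 ⇒ V=6.3920 continue | (k=3,j=3): S=191.5081, (K−S)⁺=0.0000, hold=1.5329 ⇒ V=1.5329 continue  boundary S*=120.7218
step 2: (k=2,j=0): S=130.3725, (K−S)⁺=23.5175, hold=24.7464 ⇒ V=24.7464 continue | (k=2,j=1): S=152.0500, (K−S)⁺=1.8400, hold=11.4916 ⇒ V=11.4916 continue | (k=2,j=2): S=177.3319, (K−S)⁺=0.0000, hold=3.8840 ⇒ V=3.8840 continue  boundary S*=-
step 1: (k=1,j=0): S=140.7947, (K−S)⁺=13.0953, hold=17.8699 ⇒ V=17.8699 continue | (k=1,j=1): S=164.2051, (K−S)⁺=0.0000, hold=7.5579 ⇒ V=7.5579 continue  boundary S*=-
step 0: (k=0,j=0): S=152.0500, (K−S)⁺=1.8400, hold=12.5267 ⇒ V=12.5267 continue  boundary S*=-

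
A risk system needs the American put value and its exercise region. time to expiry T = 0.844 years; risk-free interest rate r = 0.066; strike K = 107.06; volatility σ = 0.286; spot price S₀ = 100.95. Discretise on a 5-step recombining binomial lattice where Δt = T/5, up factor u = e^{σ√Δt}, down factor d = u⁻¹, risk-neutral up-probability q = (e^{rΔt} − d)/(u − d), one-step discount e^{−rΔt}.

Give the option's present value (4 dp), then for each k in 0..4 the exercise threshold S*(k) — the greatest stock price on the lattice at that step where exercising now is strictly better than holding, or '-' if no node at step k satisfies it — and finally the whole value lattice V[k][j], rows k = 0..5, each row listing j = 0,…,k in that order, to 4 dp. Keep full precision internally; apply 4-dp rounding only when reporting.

price = 11.6860
boundary = - - 79.8075 89.7584 79.8075
tree:
11.6860
18.2402 5.8453
27.2525 10.2560 1.8712
36.1002 17.3016 3.9274 0.0000
43.9670 27.2525 8.2432 0.0000 0.0000
50.9617 36.1002 17.3016 0.0000 0.0000 0.0000

Δt=0.16880, u=1.12469, d=0.88914, q=0.51822, disc=e^(-rΔt)=0.98892
k=5 terminal: V=max(K-S,0) → 50.9617 36.1002 17.3016 0.0000 0.0000 0.0000
k=4: j=0 S=63.0930 intr=43.9670 cont=42.7809 V=43.9670[EX]; j=1 S=79.8075 intr=27.2525 cont=26.0664 V=27.2525[EX]; j=2 S=100.9500 intr=6.1100 cont=8.2432 V=8.2432[hold]; j=3 S=127.6935 intr=0.0000 cont=0.0000 V=0.0000[hold]; j=4 S=161.5219 intr=0.0000 cont=0.0000 V=0.0000[hold]  S*(4)=79.8075
k=3: j=0 S=70.9598 intr=36.1002 cont=34.9141 V=36.1002[EX]; j=1 S=89.7584 intr=17.3016 cont=17.2087 V=17.3016[EX]; j=2 S=113.5371 intr=0.0000 cont=3.9274 V=3.9274[hold]; j=3 S=143.6151 intr=0.0000 cont=0.0000 V=0.0000[hold]  S*(3)=89.7584
k=2: j=0 S=79.8075 intr=27.2525 cont=26.0664 V=27.2525[EX]; j=1 S=100.9500 intr=6.1100 cont=10.2560 V=10.2560[hold]; j=2 S=127.6935 intr=0.0000 cont=1.8712 V=1.8712[hold]  S*(2)=79.8075
k=1: j=0 S=89.7584 intr=17.3016 cont=18.2402 V=18.2402[hold]; j=1 S=113.5371 intr=0.0000 cont=5.8453 V=5.8453[hold]  S*(1)=-
k=0: j=0 S=100.9500 intr=6.1100 cont=11.6860 V=11.6860[hold]  S*(0)=-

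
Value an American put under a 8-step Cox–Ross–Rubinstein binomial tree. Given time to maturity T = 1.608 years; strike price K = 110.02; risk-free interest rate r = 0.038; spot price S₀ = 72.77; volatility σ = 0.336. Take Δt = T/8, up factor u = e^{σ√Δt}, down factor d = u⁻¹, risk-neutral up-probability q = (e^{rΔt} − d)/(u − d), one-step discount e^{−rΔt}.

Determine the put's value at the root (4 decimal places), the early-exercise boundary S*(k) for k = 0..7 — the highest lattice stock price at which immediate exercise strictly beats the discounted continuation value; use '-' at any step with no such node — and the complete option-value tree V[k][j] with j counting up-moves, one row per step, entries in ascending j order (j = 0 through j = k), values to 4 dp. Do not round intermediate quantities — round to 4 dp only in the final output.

Δt=0.20100, u=1.16258, d=0.86016, q=0.48776, disc=e^(-rΔt)=0.99239
k=8 terminal: V=max(K-S,0) → 88.2138 80.5471 70.1849 56.1795 37.2500 11.6652 0.0000 0.0000 0.0000
k=7: j=0 S=25.3513 intr=84.6687 cont=83.8315 V=84.6687[EX]; j=1 S=34.2645 intr=75.7555 cont=74.9184 V=75.7555[EX]; j=2 S=46.3113 intr=63.7087 cont=62.8715 V=63.7087[EX]; j=3 S=62.5937 intr=47.4263 cont=46.5892 V=47.4263[EX]; j=4 S=84.6007 intr=25.4193 cont=24.5822 V=25.4193[EX]; j=5 S=114.3451 intr=0.0000 cont=5.9298 V=5.9298[hold]; j=6 S=154.5470 intr=0.0000 cont=0.0000 V=0.0000[hold]; j=7 S=208.8835 intr=0.0000 cont=0.0000 V=0.0000[hold]  S*(7)=84.6007
k=6: j=0 S=29.4729 intr=80.5471 cont=79.7100 V=80.5471[EX]; j=1 S=39.8351 intr=70.1849 cont=69.3478 V=70.1849[EX]; j=2 S=53.8405 intr=56.1795 cont=55.3424 V=56.1795[EX]; j=3 S=72.7700 intr=37.2500 cont=36.4129 V=37.2500[EX]; j=4 S=98.3548 intr=11.6652 cont=15.7919 V=15.7919[hold]; j=5 S=132.9349 intr=0.0000 cont=3.0144 V=3.0144[hold]; j=6 S=179.6728 intr=0.0000 cont=0.0000 V=0.0000[hold]  S*(6)=72.7700
k=5: j=0 S=34.2645 intr=75.7555 cont=74.9184 V=75.7555[EX]; j=1 S=46.3113 intr=63.7087 cont=62.8715 V=63.7087[EX]; j=2 S=62.5937 intr=47.4263 cont=46.5892 V=47.4263[EX]; j=3 S=84.6007 intr=25.4193 cont=26.5797 V=26.5797[hold]; j=4 S=114.3451 intr=0.0000 cont=9.4868 V=9.4868[hold]; j=5 S=154.5470 intr=0.0000 cont=1.5323 V=1.5323[hold]  S*(5)=62.5937
k=4: j=0 S=39.8351 intr=70.1849 cont=69.3478 V=70.1849[EX]; j=1 S=53.8405 intr=56.1795 cont=55.3424 V=56.1795[EX]; j=2 S=72.7700 intr=37.2500 cont=36.9746 V=37.2500[EX]; j=3 S=98.3548 intr=11.6652 cont=18.1036 V=18.1036[hold]; j=4 S=132.9349 intr=0.0000 cont=5.5642 V=5.5642[hold]  S*(4)=72.7700
k=3: j=0 S=46.3113 intr=63.7087 cont=62.8715 V=63.7087[EX]; j=1 S=62.5937 intr=47.4263 cont=46.5892 V=47.4263[EX]; j=2 S=84.6007 intr=25.4193 cont=27.6987 V=27.6987[hold]; j=3 S=114.3451 intr=0.0000 cont=11.8961 V=11.8961[hold]  S*(3)=62.5937
k=2: j=0 S=53.8405 intr=56.1795 cont=55.3424 V=56.1795[EX]; j=1 S=72.7700 intr=37.2500 cont=37.5162 V=37.5162[hold]; j=2 S=98.3548 intr=11.6652 cont=19.8386 V=19.8386[hold]  S*(2)=53.8405
k=1: j=0 S=62.5937 intr=47.4263 cont=46.7180 V=47.4263[EX]; j=1 S=84.6007 intr=25.4193 cont=28.6739 V=28.6739[hold]  S*(1)=62.5937
k=0: j=0 S=72.7700 intr=37.2500 cont=37.9883 V=37.9883[hold]  S*(0)=-

price = 37.9883
boundary = - 62.5937 53.8405 62.5937 72.7700 62.5937 72.7700 84.6007
tree:
37.9883
47.4263 28.6739
56.1795 37.5162 19.8386
63.7087 47.4263 27.6987 11.8961
70.1849 56.1795 37.2500 18.1036 5.5642
75.7555 63.7087 47.4263 26.5797 9.4868 1.5323
80.5471 70.1849 56.1795 37.2500 15.7919 3.0144 0.0000
84.6687 75.7555 63.7087 47.4263 25.4193 5.9298 0.0000 0.0000
88.2138 80.5471 70.1849 56.1795 37.2500 11.6652 0.0000 0.0000 0.0000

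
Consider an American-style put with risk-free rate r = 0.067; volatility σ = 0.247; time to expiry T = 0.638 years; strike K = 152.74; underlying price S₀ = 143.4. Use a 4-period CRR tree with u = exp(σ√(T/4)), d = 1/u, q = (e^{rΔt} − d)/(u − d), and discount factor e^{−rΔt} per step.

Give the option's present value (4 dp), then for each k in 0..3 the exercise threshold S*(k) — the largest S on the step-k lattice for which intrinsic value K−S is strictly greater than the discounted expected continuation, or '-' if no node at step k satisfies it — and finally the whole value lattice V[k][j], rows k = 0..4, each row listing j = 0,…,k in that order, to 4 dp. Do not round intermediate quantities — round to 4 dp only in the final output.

price = 14.4223
boundary = - - 117.7245 129.9296
tree:
14.4223
23.0478 7.0574
35.0155 12.8907 2.0219
46.0741 22.8104 4.3457 0.0000
56.0939 35.0155 9.3400 0.0000 0.0000

Δt=0.15950  u=1.10367  d=0.90606  q=0.52973  discount=0.98937
step 4 (expiry): payoffs max(K−S,0) = 56.0939 35.0155 9.3400 0.0000 0.0000
step 3: (k=3,j=0): S=106.6659, (K−S)⁺=46.0741, hold=44.4505 ⇒ V=46.0741 exercise | (k=3,j=1): S=129.9296, (K−S)⁺=22.8104, hold=21.1869 ⇒ V=22.8104 exercise | (k=3,j=2): S=158.2670, (K−S)⁺=0.0000, hold=4.3457 ⇒ V=4.3457 continue | (k=3,j=3): S=192.7848, (K−S)⁺=0.0000, hold=0.0000 ⇒ V=0.0000 continue  boundary S*=129.9296
step 2: (k=2,j=0): S=117.7245, (K−S)⁺=35.0155, hold=33.3920 ⇒ V=35.0155 exercise | (k=2,j=1): S=143.4000, (K−S)⁺=9.3400, hold=12.8907 ⇒ V=12.8907 continue | (k=2,j=2): S=174.6753, (K−S)⁺=0.0000, hold=2.0219 ⇒ V=2.0219 continue  boundary S*=117.7245
step 1: (k=1,j=0): S=129.9296, (K−S)⁺=22.8104, hold=23.0478 ⇒ V=23.0478 continue | (k=1,j=1): S=158.2670, (K−S)⁺=0.0000, hold=7.0574 ⇒ V=7.0574 continue  boundary S*=-
step 0: (k=0,j=0): S=143.4000, (K−S)⁺=9.3400, hold=14.4223 ⇒ V=14.4223 continue  boundary S*=-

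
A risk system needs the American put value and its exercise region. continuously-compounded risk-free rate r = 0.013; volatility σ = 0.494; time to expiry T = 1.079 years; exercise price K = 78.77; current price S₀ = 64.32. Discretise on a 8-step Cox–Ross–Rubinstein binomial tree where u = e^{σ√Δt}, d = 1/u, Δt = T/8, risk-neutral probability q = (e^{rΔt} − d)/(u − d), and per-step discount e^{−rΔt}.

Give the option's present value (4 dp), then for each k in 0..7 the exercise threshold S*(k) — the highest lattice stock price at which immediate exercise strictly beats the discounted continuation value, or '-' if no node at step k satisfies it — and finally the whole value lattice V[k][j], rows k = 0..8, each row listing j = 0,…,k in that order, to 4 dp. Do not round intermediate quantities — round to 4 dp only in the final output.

price = 22.5496
boundary = - - - - 31.1302 37.3227 44.7470 53.6482
tree:
22.5496
28.4979 15.6410
34.9403 21.0311 9.3625
41.4757 27.3887 13.6354 4.3738
47.6398 34.3855 19.2657 7.0667 1.2239
52.8049 41.4473 26.2128 11.1700 2.2687 0.0000
57.1129 47.6398 34.0230 17.1289 4.2054 0.0000 0.0000
60.7062 52.8049 41.4473 25.1218 7.7954 0.0000 0.0000 0.0000
63.7033 57.1129 47.6398 34.0230 14.4500 0.0000 0.0000 0.0000 0.0000

Δt=0.13487, u=1.19892, d=0.83408, q=0.45958, disc=e^(-rΔt)=0.99825
k=8 terminal: V=max(K-S,0) → 63.7033 57.1129 47.6398 34.0230 14.4500 0.0000 0.0000 0.0000 0.0000
k=7: j=0 S=18.0638 intr=60.7062 cont=60.5682 V=60.7062[EX]; j=1 S=25.9651 intr=52.8049 cont=52.6669 V=52.8049[EX]; j=2 S=37.3227 intr=41.4473 cont=41.3093 V=41.4473[EX]; j=3 S=53.6482 intr=25.1218 cont=24.9838 V=25.1218[EX]; j=4 S=77.1147 intr=1.6553 cont=7.7954 V=7.7954[hold]; j=5 S=110.8458 intr=0.0000 cont=0.0000 V=0.0000[hold]; j=6 S=159.3314 intr=0.0000 cont=0.0000 V=0.0000[hold]; j=7 S=229.0253 intr=0.0000 cont=0.0000 V=0.0000[hold]  S*(7)=53.6482
k=6: j=0 S=21.6571 intr=57.1129 cont=56.9749 V=57.1129[EX]; j=1 S=31.1302 intr=47.6398 cont=47.5018 V=47.6398[EX]; j=2 S=44.7470 intr=34.0230 cont=33.8850 V=34.0230[EX]; j=3 S=64.3200 intr=14.4500 cont=17.1289 V=17.1289[hold]; j=4 S=92.4545 intr=0.0000 cont=4.2054 V=4.2054[hold]; j=5 S=132.8955 intr=0.0000 cont=0.0000 V=0.0000[hold]; j=6 S=191.0260 intr=0.0000 cont=0.0000 V=0.0000[hold]  S*(6)=44.7470
k=5: j=0 S=25.9651 intr=52.8049 cont=52.6669 V=52.8049[EX]; j=1 S=37.3227 intr=41.4473 cont=41.3093 V=41.4473[EX]; j=2 S=53.6482 intr=25.1218 cont=26.2128 V=26.2128[hold]; j=3 S=77.1147 intr=1.6553 cont=11.1700 V=11.1700[hold]; j=4 S=110.8458 intr=0.0000 cont=2.2687 V=2.2687[hold]; j=5 S=159.3314 intr=0.0000 cont=0.0000 V=0.0000[hold]  S*(5)=37.3227
k=4: j=0 S=31.1302 intr=47.6398 cont=47.5018 V=47.6398[EX]; j=1 S=44.7470 intr=34.0230 cont=34.3855 V=34.3855[hold]; j=2 S=64.3200 intr=14.4500 cont=19.2657 V=19.2657[hold]; j=3 S=92.4545 intr=0.0000 cont=7.0667 V=7.0667[hold]; j=4 S=132.8955 intr=0.0000 cont=1.2239 V=1.2239[hold]  S*(4)=31.1302
k=3: j=0 S=37.3227 intr=41.4473 cont=41.4757 V=41.4757[hold]; j=1 S=53.6482 intr=25.1218 cont=27.3887 V=27.3887[hold]; j=2 S=77.1147 intr=1.6553 cont=13.6354 V=13.6354[hold]; j=3 S=110.8458 intr=0.0000 cont=4.3738 V=4.3738[hold]  S*(3)=-
k=2: j=0 S=44.7470 intr=34.0230 cont=34.9403 V=34.9403[hold]; j=1 S=64.3200 intr=14.4500 cont=21.0311 V=21.0311[hold]; j=2 S=92.4545 intr=0.0000 cont=9.3625 V=9.3625[hold]  S*(2)=-
k=1: j=0 S=53.6482 intr=25.1218 cont=28.4979 V=28.4979[hold]; j=1 S=77.1147 intr=1.6553 cont=15.6410 V=15.6410[hold]  S*(1)=-
k=0: j=0 S=64.3200 intr=14.4500 cont=22.5496 V=22.5496[hold]  S*(0)=-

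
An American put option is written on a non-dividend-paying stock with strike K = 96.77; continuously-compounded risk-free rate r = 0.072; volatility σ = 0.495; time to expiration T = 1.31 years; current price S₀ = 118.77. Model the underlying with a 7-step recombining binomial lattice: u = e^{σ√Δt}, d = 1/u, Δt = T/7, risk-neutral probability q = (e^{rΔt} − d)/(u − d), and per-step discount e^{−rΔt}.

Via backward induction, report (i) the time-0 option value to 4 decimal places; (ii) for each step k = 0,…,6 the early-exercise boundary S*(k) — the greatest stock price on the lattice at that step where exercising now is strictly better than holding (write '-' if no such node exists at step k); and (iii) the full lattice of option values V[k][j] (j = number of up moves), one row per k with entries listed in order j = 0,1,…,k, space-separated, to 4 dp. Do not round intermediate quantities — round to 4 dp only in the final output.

params: Δt=0.18714 u=1.23879 d=0.80724 q=0.47810 e^(-rΔt)=0.98662
t_7 payoffs: 70.2412 56.0588 34.2943 0.8944 0.0000 0.0000 0.0000 0.0000
t_6: node(6,0) S=32.8636 payoff=63.9064 vs cont=62.6112 → 63.9064 [stop]  node(6,1) S=50.4327 payoff=46.3373 vs cont=45.0421 → 46.3373 [stop]  node(6,2) S=77.3944 payoff=19.3756 vs cont=18.0804 → 19.3756 [stop]  node(6,3) S=118.7700 payoff=0.0000 vs cont=0.4605 → 0.4605 [wait]  node(6,4) S=182.2652 payoff=0.0000 vs cont=0.0000 → 0.0000 [wait]  node(6,5) S=279.7054 payoff=0.0000 vs cont=0.0000 → 0.0000 [wait]  node(6,6) S=429.2378 payoff=0.0000 vs cont=0.0000 → 0.0000 [wait]  ⇒ S*(6)=77.3944
t_5: node(5,0) S=40.7112 payoff=56.0588 vs cont=54.7636 → 56.0588 [stop]  node(5,1) S=62.4757 payoff=34.2943 vs cont=32.9991 → 34.2943 [stop]  node(5,2) S=95.8756 payoff=0.8944 vs cont=10.1939 → 10.1939 [wait]  node(5,3) S=147.1314 payoff=0.0000 vs cont=0.2371 → 0.2371 [wait]  node(5,4) S=225.7888 payoff=0.0000 vs cont=0.0000 → 0.0000 [wait]  node(5,5) S=346.4970 payoff=0.0000 vs cont=0.0000 → 0.0000 [wait]  ⇒ S*(5)=62.4757
t_4: node(4,0) S=50.4327 payoff=46.3373 vs cont=45.0421 → 46.3373 [stop]  node(4,1) S=77.3944 payoff=19.3756 vs cont=22.4671 → 22.4671 [wait]  node(4,2) S=118.7700 payoff=0.0000 vs cont=5.3608 → 5.3608 [wait]  node(4,3) S=182.2652 payoff=0.0000 vs cont=0.1221 → 0.1221 [wait]  node(4,4) S=279.7054 payoff=0.0000 vs cont=0.0000 → 0.0000 [wait]  ⇒ S*(4)=50.4327
t_3: node(3,0) S=62.4757 payoff=34.2943 vs cont=34.4574 → 34.4574 [wait]  node(3,1) S=95.8756 payoff=0.8944 vs cont=14.0973 → 14.0973 [wait]  node(3,2) S=147.1314 payoff=0.0000 vs cont=2.8180 → 2.8180 [wait]  node(3,3) S=225.7888 payoff=0.0000 vs cont=0.0629 → 0.0629 [wait]  ⇒ S*(3)=-
t_2: node(2,0) S=77.3944 payoff=19.3756 vs cont=24.3923 → 24.3923 [wait]  node(2,1) S=118.7700 payoff=0.0000 vs cont=8.5881 → 8.5881 [wait]  node(2,2) S=182.2652 payoff=0.0000 vs cont=1.4807 → 1.4807 [wait]  ⇒ S*(2)=-
t_1: node(1,0) S=95.8756 payoff=0.8944 vs cont=16.6109 → 16.6109 [wait]  node(1,1) S=147.1314 payoff=0.0000 vs cont=5.1205 → 5.1205 [wait]  ⇒ S*(1)=-
t_0: node(0,0) S=118.7700 payoff=0.0000 vs cont=10.9685 → 10.9685 [wait]  ⇒ S*(0)=-

price = 10.9685
boundary = - - - - 50.4327 62.4757 77.3944
tree:
10.9685
16.6109 5.1205
24.3923 8.5881 1.4807
34.4574 14.0973 2.8180 0.0629
46.3373 22.4671 5.3608 0.1221 0.0000
56.0588 34.2943 10.1939 0.2371 0.0000 0.0000
63.9064 46.3373 19.3756 0.4605 0.0000 0.0000 0.0000
70.2412 56.0588 34.2943 0.8944 0.0000 0.0000 0.0000 0.0000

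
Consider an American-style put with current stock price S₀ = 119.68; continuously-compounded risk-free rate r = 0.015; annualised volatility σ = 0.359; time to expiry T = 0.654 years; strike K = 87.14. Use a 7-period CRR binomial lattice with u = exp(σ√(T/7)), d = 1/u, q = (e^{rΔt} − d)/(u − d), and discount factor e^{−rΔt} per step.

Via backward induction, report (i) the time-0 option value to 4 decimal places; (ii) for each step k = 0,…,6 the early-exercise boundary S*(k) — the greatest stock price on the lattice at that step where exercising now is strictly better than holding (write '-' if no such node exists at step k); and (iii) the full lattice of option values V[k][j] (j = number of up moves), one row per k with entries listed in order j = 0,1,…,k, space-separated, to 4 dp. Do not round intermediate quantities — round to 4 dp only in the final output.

price = 1.7310
boundary = - - - - - 69.1419 77.1609
tree:
1.7310
2.8908 0.4744
4.7510 0.8757 0.0393
7.6479 1.6137 0.0755 0.0000
11.9704 2.9682 0.1451 0.0000 0.0000
17.9981 5.4485 0.2789 0.0000 0.0000 0.0000
25.1838 9.9791 0.5359 0.0000 0.0000 0.0000 0.0000
31.6226 17.9981 1.0301 0.0000 0.0000 0.0000 0.0000 0.0000

Δt=0.09343  u=1.11598  d=0.89607  q=0.47897  discount=0.99860
step 7 (expiry): payoffs max(K−S,0) = 31.6226 17.9981 1.0301 0.0000 0.0000 0.0000 0.0000 0.0000
step 6: (k=6,j=0): S=61.9562, (K−S)⁺=25.1838, hold=25.0617 ⇒ V=25.1838 exercise | (k=6,j=1): S=77.1609, (K−S)⁺=9.9791, hold=9.8571 ⇒ V=9.9791 exercise | (k=6,j=2): S=96.0969, (K−S)⁺=0.0000, hold=0.5359 ⇒ V=0.5359 continue | (k=6,j=3): S=119.6800, (K−S)⁺=0.0000, hold=0.0000 ⇒ V=0.0000 continue | (k=6,j=4): S=149.0506, (K−S)⁺=0.0000, hold=0.0000 ⇒ V=0.0000 continue | (k=6,j=5): S=185.6291, (K−S)⁺=0.0000, hold=0.0000 ⇒ V=0.0000 continue | (k=6,j=6): S=231.1843, (K−S)⁺=0.0000, hold=0.0000 ⇒ V=0.0000 continue  boundary S*=77.1609
step 5: (k=5,j=0): S=69.1419, (K−S)⁺=17.9981, hold=17.8761 ⇒ V=17.9981 exercise | (k=5,j=1): S=86.1099, (K−S)⁺=1.0301, hold=5.4485 ⇒ V=5.4485 continue | (k=5,j=2): S=107.2421, (K−S)⁺=0.0000, hold=0.2789 ⇒ V=0.2789 continue | (k=5,j=3): S=133.5604, (K−S)⁺=0.0000, hold=0.0000 ⇒ V=0.0000 continue | (k=5,j=4): S=166.3374, (K−S)⁺=0.0000, hold=0.0000 ⇒ V=0.0000 continue | (k=5,j=5): S=207.1582, (K−S)⁺=0.0000, hold=0.0000 ⇒ V=0.0000 continue  boundary S*=69.1419
step 4: (k=4,j=0): S=77.1609, (K−S)⁺=9.9791, hold=11.9704 ⇒ V=11.9704 continue | (k=4,j=1): S=96.0969, (K−S)⁺=0.0000, hold=2.9682 ⇒ V=2.9682 continue | (k=4,j=2): S=119.6800, (K−S)⁺=0.0000, hold=0.1451 ⇒ V=0.1451 continue | (k=4,j=3): S=149.0506, (K−S)⁺=0.0000, hold=0.0000 ⇒ V=0.0000 continue | (k=4,j=4): S=185.6291, (K−S)⁺=0.0000, hold=0.0000 ⇒ V=0.0000 continue  boundary S*=-
step 3: (k=3,j=0): S=86.1099, (K−S)⁺=1.0301, hold=7.6479 ⇒ V=7.6479 continue | (k=3,j=1): S=107.2421, (K−S)⁺=0.0000, hold=1.6137 ⇒ V=1.6137 continue | (k=3,j=2): S=133.5604, (K−S)⁺=0.0000, hold=0.0755 ⇒ V=0.0755 continue | (k=3,j=3): S=166.3374, (K−S)⁺=0.0000, hold=0.0000 ⇒ V=0.0000 continue  boundary S*=-
step 2: (k=2,j=0): S=96.0969, (K−S)⁺=0.0000, hold=4.7510 ⇒ V=4.7510 continue | (k=2,j=1): S=119.6800, (K−S)⁺=0.0000, hold=0.8757 ⇒ V=0.8757 continue | (k=2,j=2): S=149.0506, (K−S)⁺=0.0000, hold=0.0393 ⇒ V=0.0393 continue  boundary S*=-
step 1: (k=1,j=0): S=107.2421, (K−S)⁺=0.0000, hold=2.8908 ⇒ V=2.8908 continue | (k=1,j=1): S=133.5604, (K−S)⁺=0.0000, hold=0.4744 ⇒ V=0.4744 continue  boundary S*=-
step 0: (k=0,j=0): S=119.6800, (K−S)⁺=0.0000, hold=1.7310 ⇒ V=1.7310 continue  boundary S*=-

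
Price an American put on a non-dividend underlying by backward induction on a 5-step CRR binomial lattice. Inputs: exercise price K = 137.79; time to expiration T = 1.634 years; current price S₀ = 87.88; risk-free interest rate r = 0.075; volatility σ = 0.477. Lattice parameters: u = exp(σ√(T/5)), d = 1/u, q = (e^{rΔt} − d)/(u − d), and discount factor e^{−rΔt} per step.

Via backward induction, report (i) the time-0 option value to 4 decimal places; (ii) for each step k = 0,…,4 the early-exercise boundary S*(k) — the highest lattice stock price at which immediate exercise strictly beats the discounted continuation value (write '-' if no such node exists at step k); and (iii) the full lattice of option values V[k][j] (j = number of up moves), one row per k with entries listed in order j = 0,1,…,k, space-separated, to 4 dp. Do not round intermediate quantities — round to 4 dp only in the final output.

params: Δt=0.32680 u=1.31348 d=0.76133 q=0.47719 e^(-rΔt)=0.97579
t_5 payoffs: 115.3116 99.0094 70.8840 22.3609 0.0000 0.0000
t_4: node(4,0) S=29.5250 payoff=108.2650 vs cont=104.9288 → 108.2650 [stop]  node(4,1) S=50.9378 payoff=86.8522 vs cont=83.5161 → 86.8522 [stop]  node(4,2) S=87.8800 payoff=49.9100 vs cont=46.5738 → 49.9100 [stop]  node(4,3) S=151.6143 payoff=0.0000 vs cont=11.4075 → 11.4075 [wait]  node(4,4) S=261.5715 payoff=0.0000 vs cont=0.0000 → 0.0000 [wait]  ⇒ S*(4)=87.8800
t_3: node(3,0) S=38.7806 payoff=99.0094 vs cont=95.6732 → 99.0094 [stop]  node(3,1) S=66.9060 payoff=70.8840 vs cont=67.5478 → 70.8840 [stop]  node(3,2) S=115.4291 payoff=22.3609 vs cont=30.7736 → 30.7736 [wait]  node(3,3) S=199.1431 payoff=0.0000 vs cont=5.8196 → 5.8196 [wait]  ⇒ S*(3)=66.9060
t_2: node(2,0) S=50.9378 payoff=86.8522 vs cont=83.5161 → 86.8522 [stop]  node(2,1) S=87.8800 payoff=49.9100 vs cont=50.4910 → 50.4910 [wait]  node(2,2) S=151.6143 payoff=0.0000 vs cont=18.4091 → 18.4091 [wait]  ⇒ S*(2)=50.9378
t_1: node(1,0) S=66.9060 payoff=70.8840 vs cont=67.8184 → 70.8840 [stop]  node(1,1) S=115.4291 payoff=22.3609 vs cont=34.3301 → 34.3301 [wait]  ⇒ S*(1)=66.9060
t_0: node(0,0) S=87.8800 payoff=49.9100 vs cont=52.1471 → 52.1471 [wait]  ⇒ S*(0)=-

price = 52.1471
boundary = - 66.9060 50.9378 66.9060 87.8800
tree:
52.1471
70.8840 34.3301
86.8522 50.4910 18.4091
99.0094 70.8840 30.7736 5.8196
108.2650 86.8522 49.9100 11.4075 0.0000
115.3116 99.0094 70.8840 22.3609 0.0000 0.0000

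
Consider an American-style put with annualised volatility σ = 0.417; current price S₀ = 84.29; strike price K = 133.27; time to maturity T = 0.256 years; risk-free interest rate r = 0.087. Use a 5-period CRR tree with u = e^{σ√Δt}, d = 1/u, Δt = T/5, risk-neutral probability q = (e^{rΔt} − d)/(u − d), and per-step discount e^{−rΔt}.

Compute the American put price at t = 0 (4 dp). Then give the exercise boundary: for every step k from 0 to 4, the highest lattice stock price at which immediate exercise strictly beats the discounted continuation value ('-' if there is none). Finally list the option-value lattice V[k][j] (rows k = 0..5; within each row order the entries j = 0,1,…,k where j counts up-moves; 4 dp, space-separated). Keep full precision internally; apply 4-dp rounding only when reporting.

price = 48.9800
boundary = 84.2900 92.6306 101.7965 111.8694 101.7965
tree:
48.9800
56.5696 40.6394
63.4758 48.9800 31.4735
69.7602 56.5696 40.6394 21.4006
75.4787 63.4758 48.9800 31.4735 10.6517
80.6823 69.7602 56.5696 40.6394 21.4006 0.0000

Δt=0.05120, u=1.09895, d=0.90996, q=0.50005, disc=e^(-rΔt)=0.99556
k=5 terminal: V=max(K-S,0) → 80.6823 69.7602 56.5696 40.6394 21.4006 0.0000
k=4: j=0 S=57.7913 intr=75.4787 cont=74.8864 V=75.4787[EX]; j=1 S=69.7942 intr=63.4758 cont=62.8835 V=63.4758[EX]; j=2 S=84.2900 intr=48.9800 cont=48.3877 V=48.9800[EX]; j=3 S=101.7965 intr=31.4735 cont=30.8812 V=31.4735[EX]; j=4 S=122.9390 intr=10.3310 cont=10.6517 V=10.6517[hold]  S*(4)=101.7965
k=3: j=0 S=63.5098 intr=69.7602 cont=69.1679 V=69.7602[EX]; j=1 S=76.7004 intr=56.5696 cont=55.9773 V=56.5696[EX]; j=2 S=92.6306 intr=40.6394 cont=40.0471 V=40.6394[EX]; j=3 S=111.8694 intr=21.4006 cont=20.9679 V=21.4006[EX]  S*(3)=111.8694
k=2: j=0 S=69.7942 intr=63.4758 cont=62.8835 V=63.4758[EX]; j=1 S=84.2900 intr=48.9800 cont=48.3877 V=48.9800[EX]; j=2 S=101.7965 intr=31.4735 cont=30.8812 V=31.4735[EX]  S*(2)=101.7965
k=1: j=0 S=76.7004 intr=56.5696 cont=55.9773 V=56.5696[EX]; j=1 S=92.6306 intr=40.6394 cont=40.0471 V=40.6394[EX]  S*(1)=92.6306
k=0: j=0 S=84.2900 intr=48.9800 cont=48.3877 V=48.9800[EX]  S*(0)=84.2900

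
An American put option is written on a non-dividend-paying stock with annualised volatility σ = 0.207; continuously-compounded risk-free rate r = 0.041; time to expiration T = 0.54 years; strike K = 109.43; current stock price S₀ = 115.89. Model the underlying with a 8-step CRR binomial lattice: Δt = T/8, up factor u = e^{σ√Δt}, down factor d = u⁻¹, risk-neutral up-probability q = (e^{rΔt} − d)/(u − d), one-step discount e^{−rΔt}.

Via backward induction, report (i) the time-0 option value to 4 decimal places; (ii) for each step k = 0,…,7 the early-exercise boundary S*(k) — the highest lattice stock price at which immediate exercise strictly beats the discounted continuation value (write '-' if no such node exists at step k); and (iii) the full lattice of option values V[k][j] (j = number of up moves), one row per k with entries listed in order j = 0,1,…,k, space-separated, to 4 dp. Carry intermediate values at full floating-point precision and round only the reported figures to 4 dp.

price = 3.5171
boundary = - - - - 93.4588 88.5653 93.4588 98.6226
tree:
3.5171
5.3865 1.7565
8.0171 2.9115 0.6665
11.5389 4.7079 1.2172 0.1458
15.9712 7.3820 2.1879 0.2998 0.0000
20.8647 11.1329 3.8512 0.6164 0.0000 0.0000
25.5019 15.9712 6.5874 1.2674 0.0000 0.0000 0.0000
29.8963 20.8647 10.8074 2.6059 0.0000 0.0000 0.0000 0.0000
34.0607 25.5019 15.9712 5.3582 0.0000 0.0000 0.0000 0.0000 0.0000

Δt=0.06750, u=1.05525, d=0.94764, q=0.51231, disc=e^(-rΔt)=0.99724
k=8 terminal: V=max(K-S,0) → 34.0607 25.5019 15.9712 5.3582 0.0000 0.0000 0.0000 0.0000 0.0000
k=7: j=0 S=79.5337 intr=29.8963 cont=29.5939 V=29.8963[EX]; j=1 S=88.5653 intr=20.8647 cont=20.5622 V=20.8647[EX]; j=2 S=98.6226 intr=10.8074 cont=10.5049 V=10.8074[EX]; j=3 S=109.8220 intr=0.0000 cont=2.6059 V=2.6059[hold]; j=4 S=122.2932 intr=0.0000 cont=0.0000 V=0.0000[hold]; j=5 S=136.1806 intr=0.0000 cont=0.0000 V=0.0000[hold]; j=6 S=151.6450 intr=0.0000 cont=0.0000 V=0.0000[hold]; j=7 S=168.8655 intr=0.0000 cont=0.0000 V=0.0000[hold]  S*(7)=98.6226
k=6: j=0 S=83.9281 intr=25.5019 cont=25.1995 V=25.5019[EX]; j=1 S=93.4588 intr=15.9712 cont=15.6688 V=15.9712[EX]; j=2 S=104.0718 intr=5.3582 cont=6.5874 V=6.5874[hold]; j=3 S=115.8900 intr=0.0000 cont=1.2674 V=1.2674[hold]; j=4 S=129.0502 intr=0.0000 cont=0.0000 V=0.0000[hold]; j=5 S=143.7049 intr=0.0000 cont=0.0000 V=0.0000[hold]; j=6 S=160.0238 intr=0.0000 cont=0.0000 V=0.0000[hold]  S*(6)=93.4588
k=5: j=0 S=88.5653 intr=20.8647 cont=20.5622 V=20.8647[EX]; j=1 S=98.6226 intr=10.8074 cont=11.1329 V=11.1329[hold]; j=2 S=109.8220 intr=0.0000 cont=3.8512 V=3.8512[hold]; j=3 S=122.2932 intr=0.0000 cont=0.6164 V=0.6164[hold]; j=4 S=136.1806 intr=0.0000 cont=0.0000 V=0.0000[hold]; j=5 S=151.6450 intr=0.0000 cont=0.0000 V=0.0000[hold]  S*(5)=88.5653
k=4: j=0 S=93.4588 intr=15.9712 cont=15.8351 V=15.9712[EX]; j=1 S=104.0718 intr=5.3582 cont=7.3820 V=7.3820[hold]; j=2 S=115.8900 intr=0.0000 cont=2.1879 V=2.1879[hold]; j=3 S=129.0502 intr=0.0000 cont=0.2998 V=0.2998[hold]; j=4 S=143.7049 intr=0.0000 cont=0.0000 V=0.0000[hold]  S*(4)=93.4588
k=3: j=0 S=98.6226 intr=10.8074 cont=11.5389 V=11.5389[hold]; j=1 S=109.8220 intr=0.0000 cont=4.7079 V=4.7079[hold]; j=2 S=122.2932 intr=0.0000 cont=1.2172 V=1.2172[hold]; j=3 S=136.1806 intr=0.0000 cont=0.1458 V=0.1458[hold]  S*(3)=-
k=2: j=0 S=104.0718 intr=5.3582 cont=8.0171 V=8.0171[hold]; j=1 S=115.8900 intr=0.0000 cont=2.9115 V=2.9115[hold]; j=2 S=129.0502 intr=0.0000 cont=0.6665 V=0.6665[hold]  S*(2)=-
k=1: j=0 S=109.8220 intr=0.0000 cont=5.3865 V=5.3865[hold]; j=1 S=122.2932 intr=0.0000 cont=1.7565 V=1.7565[hold]  S*(1)=-
k=0: j=0 S=115.8900 intr=0.0000 cont=3.5171 V=3.5171[hold]  S*(0)=-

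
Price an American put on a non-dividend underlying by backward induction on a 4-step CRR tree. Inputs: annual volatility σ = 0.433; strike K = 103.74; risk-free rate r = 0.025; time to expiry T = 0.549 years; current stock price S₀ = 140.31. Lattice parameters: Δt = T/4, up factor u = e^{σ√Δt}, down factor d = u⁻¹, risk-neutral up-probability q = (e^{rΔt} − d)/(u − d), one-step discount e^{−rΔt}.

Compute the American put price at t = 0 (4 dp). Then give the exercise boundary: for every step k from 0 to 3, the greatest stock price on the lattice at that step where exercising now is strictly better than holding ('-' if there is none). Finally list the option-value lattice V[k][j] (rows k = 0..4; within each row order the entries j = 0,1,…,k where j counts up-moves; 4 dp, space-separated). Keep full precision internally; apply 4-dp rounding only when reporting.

price = 2.9001
boundary = - - - 86.7136
tree:
2.9001
5.2444 0.2846
9.4617 0.5395 0.0000
17.0264 1.0226 0.0000 0.0000
29.8782 1.9385 0.0000 0.0000 0.0000

Δt=0.13725, u=1.17400, d=0.85179, q=0.47065, disc=e^(-rΔt)=0.99657
k=4 terminal: V=max(K-S,0) → 29.8782 1.9385 0.0000 0.0000 0.0000
k=3: j=0 S=86.7136 intr=17.0264 cont=16.6711 V=17.0264[EX]; j=1 S=119.5147 intr=0.0000 cont=1.0226 V=1.0226[hold]; j=2 S=164.7236 intr=0.0000 cont=0.0000 V=0.0000[hold]; j=3 S=227.0337 intr=0.0000 cont=0.0000 V=0.0000[hold]  S*(3)=86.7136
k=2: j=0 S=101.8015 intr=1.9385 cont=9.4617 V=9.4617[hold]; j=1 S=140.3100 intr=0.0000 cont=0.5395 V=0.5395[hold]; j=2 S=193.3851 intr=0.0000 cont=0.0000 V=0.0000[hold]  S*(2)=-
k=1: j=0 S=119.5147 intr=0.0000 cont=5.2444 V=5.2444[hold]; j=1 S=164.7236 intr=0.0000 cont=0.2846 V=0.2846[hold]  S*(1)=-
k=0: j=0 S=140.3100 intr=0.0000 cont=2.9001 V=2.9001[hold]  S*(0)=-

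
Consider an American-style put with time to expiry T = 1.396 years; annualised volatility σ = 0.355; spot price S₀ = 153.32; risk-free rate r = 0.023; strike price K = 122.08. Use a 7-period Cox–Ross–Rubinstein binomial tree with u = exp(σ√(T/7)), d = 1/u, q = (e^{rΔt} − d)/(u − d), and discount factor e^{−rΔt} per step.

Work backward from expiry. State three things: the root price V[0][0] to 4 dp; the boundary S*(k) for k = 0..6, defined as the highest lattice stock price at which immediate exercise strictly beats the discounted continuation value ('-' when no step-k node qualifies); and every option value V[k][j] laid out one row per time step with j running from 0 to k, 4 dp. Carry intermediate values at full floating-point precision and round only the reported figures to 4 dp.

price = 9.3206
boundary = - - - - 81.3200 69.3980 81.3200
tree:
9.3206
14.1584 4.0613
20.9150 6.8243 1.0454
29.8413 11.2471 1.9999 0.0000
40.7600 18.0568 3.8260 0.0000 0.0000
52.6820 27.9252 7.3197 0.0000 0.0000 0.0000
62.8562 40.7600 14.0033 0.0000 0.0000 0.0000 0.0000
71.5387 52.6820 26.7899 0.0000 0.0000 0.0000 0.0000 0.0000

params: Δt=0.19943 u=1.17179 d=0.85339 q=0.47489 e^(-rΔt)=0.99542
t_7 payoffs: 71.5387 52.6820 26.7899 0.0000 0.0000 0.0000 0.0000 0.0000
t_6: node(6,0) S=59.2238 payoff=62.8562 vs cont=62.2975 → 62.8562 [stop]  node(6,1) S=81.3200 payoff=40.7600 vs cont=40.2013 → 40.7600 [stop]  node(6,2) S=111.6601 payoff=10.4199 vs cont=14.0033 → 14.0033 [wait]  node(6,3) S=153.3200 payoff=0.0000 vs cont=0.0000 → 0.0000 [wait]  node(6,4) S=210.5230 payoff=0.0000 vs cont=0.0000 → 0.0000 [wait]  node(6,5) S=289.0682 payoff=0.0000 vs cont=0.0000 → 0.0000 [wait]  node(6,6) S=396.9183 payoff=0.0000 vs cont=0.0000 → 0.0000 [wait]  ⇒ S*(6)=81.3200
t_5: node(5,0) S=69.3980 payoff=52.6820 vs cont=52.1233 → 52.6820 [stop]  node(5,1) S=95.2901 payoff=26.7899 vs cont=27.9252 → 27.9252 [wait]  node(5,2) S=130.8424 payoff=0.0000 vs cont=7.3197 → 7.3197 [wait]  node(5,3) S=179.6591 payoff=0.0000 vs cont=0.0000 → 0.0000 [wait]  node(5,4) S=246.6891 payoff=0.0000 vs cont=0.0000 → 0.0000 [wait]  node(5,5) S=338.7277 payoff=0.0000 vs cont=0.0000 → 0.0000 [wait]  ⇒ S*(5)=69.3980
t_4: node(4,0) S=81.3200 payoff=40.7600 vs cont=40.7380 → 40.7600 [stop]  node(4,1) S=111.6601 payoff=10.4199 vs cont=18.0568 → 18.0568 [wait]  node(4,2) S=153.3200 payoff=0.0000 vs cont=3.8260 → 3.8260 [wait]  node(4,3) S=210.5230 payoff=0.0000 vs cont=0.0000 → 0.0000 [wait]  node(4,4) S=289.0682 payoff=0.0000 vs cont=0.0000 → 0.0000 [wait]  ⇒ S*(4)=81.3200
t_3: node(3,0) S=95.2901 payoff=26.7899 vs cont=29.8413 → 29.8413 [wait]  node(3,1) S=130.8424 payoff=0.0000 vs cont=11.2471 → 11.2471 [wait]  node(3,2) S=179.6591 payoff=0.0000 vs cont=1.9999 → 1.9999 [wait]  node(3,3) S=246.6891 payoff=0.0000 vs cont=0.0000 → 0.0000 [wait]  ⇒ S*(3)=-
t_2: node(2,0) S=111.6601 payoff=10.4199 vs cont=20.9150 → 20.9150 [wait]  node(2,1) S=153.3200 payoff=0.0000 vs cont=6.8243 → 6.8243 [wait]  node(2,2) S=210.5230 payoff=0.0000 vs cont=1.0454 → 1.0454 [wait]  ⇒ S*(2)=-
t_1: node(1,0) S=130.8424 payoff=0.0000 vs cont=14.1584 → 14.1584 [wait]  node(1,1) S=179.6591 payoff=0.0000 vs cont=4.0613 → 4.0613 [wait]  ⇒ S*(1)=-
t_0: node(0,0) S=153.3200 payoff=0.0000 vs cont=9.3206 → 9.3206 [wait]  ⇒ S*(0)=-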